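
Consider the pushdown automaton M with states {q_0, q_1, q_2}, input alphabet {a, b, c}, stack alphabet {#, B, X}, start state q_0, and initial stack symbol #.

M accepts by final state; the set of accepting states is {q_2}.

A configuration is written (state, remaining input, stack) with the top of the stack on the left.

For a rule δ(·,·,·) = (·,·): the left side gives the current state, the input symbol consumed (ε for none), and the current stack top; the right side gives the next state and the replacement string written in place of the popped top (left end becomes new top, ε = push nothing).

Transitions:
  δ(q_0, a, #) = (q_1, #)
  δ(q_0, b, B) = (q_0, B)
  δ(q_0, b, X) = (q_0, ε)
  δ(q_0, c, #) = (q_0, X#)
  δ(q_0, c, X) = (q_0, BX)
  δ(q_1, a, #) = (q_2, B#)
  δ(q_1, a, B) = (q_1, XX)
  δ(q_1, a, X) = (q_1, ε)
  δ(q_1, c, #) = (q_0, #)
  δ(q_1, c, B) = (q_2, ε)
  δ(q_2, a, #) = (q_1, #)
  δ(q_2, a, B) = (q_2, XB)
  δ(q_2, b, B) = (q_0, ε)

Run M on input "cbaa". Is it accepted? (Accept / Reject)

Accept

One accepting computation: (q_0, cbaa, #) ⊢ (q_0, baa, X#) ⊢ (q_0, aa, #) ⊢ (q_1, a, #) ⊢ (q_2, ε, B#)
All input consumed and state q_2 ∈ F.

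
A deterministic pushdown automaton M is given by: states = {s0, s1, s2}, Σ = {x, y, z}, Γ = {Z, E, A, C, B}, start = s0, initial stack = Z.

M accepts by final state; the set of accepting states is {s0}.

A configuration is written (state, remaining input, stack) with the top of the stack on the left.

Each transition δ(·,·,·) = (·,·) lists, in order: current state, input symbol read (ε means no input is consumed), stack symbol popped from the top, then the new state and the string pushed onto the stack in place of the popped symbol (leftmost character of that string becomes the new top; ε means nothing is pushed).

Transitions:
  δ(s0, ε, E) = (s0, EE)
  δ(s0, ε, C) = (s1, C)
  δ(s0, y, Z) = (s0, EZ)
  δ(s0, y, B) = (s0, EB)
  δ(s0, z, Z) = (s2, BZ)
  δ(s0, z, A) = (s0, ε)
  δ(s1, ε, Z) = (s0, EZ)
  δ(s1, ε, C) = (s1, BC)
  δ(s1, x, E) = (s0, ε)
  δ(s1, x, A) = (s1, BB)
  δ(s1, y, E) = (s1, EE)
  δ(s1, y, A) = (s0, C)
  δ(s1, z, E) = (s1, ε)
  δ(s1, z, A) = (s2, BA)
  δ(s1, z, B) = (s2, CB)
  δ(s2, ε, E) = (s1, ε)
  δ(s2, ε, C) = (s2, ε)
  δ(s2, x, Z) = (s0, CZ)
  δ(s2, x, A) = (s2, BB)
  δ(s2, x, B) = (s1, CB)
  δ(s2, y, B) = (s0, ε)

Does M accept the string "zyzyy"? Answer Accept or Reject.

Accept

(s0, zyzyy, Z) ⊢ (s2, yzyy, BZ) ⊢ (s0, zyy, Z) ⊢ (s2, yy, BZ) ⊢ (s0, y, Z) ⊢ (s0, ε, EZ)
All input consumed; state s0 ∈ F.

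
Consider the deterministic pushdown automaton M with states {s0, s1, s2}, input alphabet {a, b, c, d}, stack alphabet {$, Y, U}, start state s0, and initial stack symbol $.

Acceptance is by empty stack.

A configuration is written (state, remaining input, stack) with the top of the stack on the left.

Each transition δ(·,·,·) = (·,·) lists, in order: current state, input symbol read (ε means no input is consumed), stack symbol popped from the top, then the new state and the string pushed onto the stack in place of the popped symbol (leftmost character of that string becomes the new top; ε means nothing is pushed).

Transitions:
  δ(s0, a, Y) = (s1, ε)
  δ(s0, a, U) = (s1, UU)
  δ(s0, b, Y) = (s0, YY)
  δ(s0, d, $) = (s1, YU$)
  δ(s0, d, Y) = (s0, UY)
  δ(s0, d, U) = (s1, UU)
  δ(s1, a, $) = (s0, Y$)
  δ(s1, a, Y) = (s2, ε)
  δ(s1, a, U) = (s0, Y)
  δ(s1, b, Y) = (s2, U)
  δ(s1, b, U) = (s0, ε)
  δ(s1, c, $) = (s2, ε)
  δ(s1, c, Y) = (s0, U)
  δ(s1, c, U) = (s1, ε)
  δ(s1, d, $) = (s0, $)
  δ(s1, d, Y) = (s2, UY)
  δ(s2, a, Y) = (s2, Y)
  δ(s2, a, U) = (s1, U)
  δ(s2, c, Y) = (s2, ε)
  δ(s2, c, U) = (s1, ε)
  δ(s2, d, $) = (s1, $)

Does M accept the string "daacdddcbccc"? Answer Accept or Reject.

Accept

(s0, daacdddcbccc, $)
  read d, top $: go to s1, push YU$ → (s1, aacdddcbccc, YU$)
  read a, top Y: go to s2, push ε → (s2, acdddcbccc, U$)
  read a, top U: go to s1, push U → (s1, cdddcbccc, U$)
  read c, top U: go to s1, push ε → (s1, dddcbccc, $)
  read d, top $: go to s0, push $ → (s0, ddcbccc, $)
  read d, top $: go to s1, push YU$ → (s1, dcbccc, YU$)
  read d, top Y: go to s2, push UY → (s2, cbccc, UYU$)
  read c, top U: go to s1, push ε → (s1, bccc, YU$)
  read b, top Y: go to s2, push U → (s2, ccc, UU$)
  read c, top U: go to s1, push ε → (s1, cc, U$)
  read c, top U: go to s1, push ε → (s1, c, $)
  read c, top $: go to s2, push ε → (s2, ε, ε)
All input consumed and the stack is empty.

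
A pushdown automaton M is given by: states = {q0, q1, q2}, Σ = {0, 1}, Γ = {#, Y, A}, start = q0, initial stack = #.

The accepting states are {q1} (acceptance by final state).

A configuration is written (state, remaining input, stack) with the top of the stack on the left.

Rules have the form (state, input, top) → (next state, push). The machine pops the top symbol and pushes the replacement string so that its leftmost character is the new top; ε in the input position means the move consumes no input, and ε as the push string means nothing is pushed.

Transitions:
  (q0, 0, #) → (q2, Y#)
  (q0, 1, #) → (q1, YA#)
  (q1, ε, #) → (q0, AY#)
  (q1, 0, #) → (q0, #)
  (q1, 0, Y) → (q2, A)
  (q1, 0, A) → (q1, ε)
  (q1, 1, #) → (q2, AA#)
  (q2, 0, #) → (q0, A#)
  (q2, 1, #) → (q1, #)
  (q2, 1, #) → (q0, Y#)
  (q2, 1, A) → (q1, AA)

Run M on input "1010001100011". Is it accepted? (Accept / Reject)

One accepting computation: (q0, 1010001100011, #) ⊢ (q1, 010001100011, YA#) ⊢ (q2, 10001100011, AA#) ⊢ (q1, 0001100011, AAA#) ⊢ (q1, 001100011, AA#) ⊢ (q1, 01100011, A#) ⊢ (q1, 1100011, #) ⊢ (q2, 100011, AA#) ⊢ (q1, 00011, AAA#) ⊢ (q1, 0011, AA#) ⊢ (q1, 011, A#) ⊢ (q1, 11, #) ⊢ (q2, 1, AA#) ⊢ (q1, ε, AAA#)
All input consumed and state q1 ∈ F.

Accept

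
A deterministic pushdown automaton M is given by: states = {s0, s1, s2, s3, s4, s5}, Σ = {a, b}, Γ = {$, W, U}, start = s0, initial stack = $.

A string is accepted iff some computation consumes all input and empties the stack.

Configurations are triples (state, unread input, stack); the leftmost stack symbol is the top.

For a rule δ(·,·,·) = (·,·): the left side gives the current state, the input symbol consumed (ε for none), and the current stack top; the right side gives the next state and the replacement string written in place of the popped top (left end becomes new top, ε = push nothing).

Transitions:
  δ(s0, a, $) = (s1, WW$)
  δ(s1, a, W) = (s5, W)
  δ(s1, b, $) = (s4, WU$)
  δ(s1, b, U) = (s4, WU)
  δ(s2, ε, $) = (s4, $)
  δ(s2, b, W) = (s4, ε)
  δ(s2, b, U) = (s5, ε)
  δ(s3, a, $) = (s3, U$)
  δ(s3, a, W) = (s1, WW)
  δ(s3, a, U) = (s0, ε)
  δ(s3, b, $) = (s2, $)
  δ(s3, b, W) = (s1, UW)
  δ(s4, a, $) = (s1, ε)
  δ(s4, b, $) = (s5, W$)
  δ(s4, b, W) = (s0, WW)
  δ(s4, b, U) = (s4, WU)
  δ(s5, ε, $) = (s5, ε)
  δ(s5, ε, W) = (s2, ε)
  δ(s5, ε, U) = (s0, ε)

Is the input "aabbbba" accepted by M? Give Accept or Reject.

(s0, aabbbba, $) ⊢ (s1, abbbba, WW$) ⊢ (s5, bbbba, WW$) ⊢ (s2, bbbba, W$) ⊢ (s4, bbba, $) ⊢ (s5, bba, W$) ⊢ (s2, bba, $) ⊢ (s4, bba, $) ⊢ (s5, ba, W$) ⊢ (s2, ba, $) ⊢ (s4, ba, $) ⊢ (s5, a, W$) ⊢ (s2, a, $) ⊢ (s4, a, $) ⊢ (s1, ε, ε)
All input consumed and the stack is empty.

Accept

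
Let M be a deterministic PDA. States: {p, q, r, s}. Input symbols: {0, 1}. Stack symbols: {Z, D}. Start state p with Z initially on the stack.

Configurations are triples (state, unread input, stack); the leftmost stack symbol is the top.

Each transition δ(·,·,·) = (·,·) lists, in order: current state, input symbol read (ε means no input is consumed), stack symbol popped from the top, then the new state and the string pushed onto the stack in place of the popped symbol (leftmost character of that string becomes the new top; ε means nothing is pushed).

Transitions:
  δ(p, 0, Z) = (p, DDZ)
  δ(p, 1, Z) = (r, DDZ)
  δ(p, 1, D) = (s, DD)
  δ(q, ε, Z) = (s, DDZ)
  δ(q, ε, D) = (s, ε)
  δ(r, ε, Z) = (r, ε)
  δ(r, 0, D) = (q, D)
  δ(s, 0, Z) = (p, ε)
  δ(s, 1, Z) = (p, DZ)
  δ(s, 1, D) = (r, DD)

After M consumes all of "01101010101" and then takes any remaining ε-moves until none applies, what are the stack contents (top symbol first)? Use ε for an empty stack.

(p, 01101010101, Z) ⊢ (p, 1101010101, DDZ) ⊢ (s, 101010101, DDDZ) ⊢ (r, 01010101, DDDDZ) ⊢ (q, 1010101, DDDDZ) ⊢ (s, 1010101, DDDZ) ⊢ (r, 010101, DDDDZ) ⊢ (q, 10101, DDDDZ) ⊢ (s, 10101, DDDZ) ⊢ (r, 0101, DDDDZ) ⊢ (q, 101, DDDDZ) ⊢ (s, 101, DDDZ) ⊢ (r, 01, DDDDZ) ⊢ (q, 1, DDDDZ) ⊢ (s, 1, DDDZ) ⊢ (r, ε, DDDDZ)
All input consumed in state r with stack DDDDZ.

DDDDZ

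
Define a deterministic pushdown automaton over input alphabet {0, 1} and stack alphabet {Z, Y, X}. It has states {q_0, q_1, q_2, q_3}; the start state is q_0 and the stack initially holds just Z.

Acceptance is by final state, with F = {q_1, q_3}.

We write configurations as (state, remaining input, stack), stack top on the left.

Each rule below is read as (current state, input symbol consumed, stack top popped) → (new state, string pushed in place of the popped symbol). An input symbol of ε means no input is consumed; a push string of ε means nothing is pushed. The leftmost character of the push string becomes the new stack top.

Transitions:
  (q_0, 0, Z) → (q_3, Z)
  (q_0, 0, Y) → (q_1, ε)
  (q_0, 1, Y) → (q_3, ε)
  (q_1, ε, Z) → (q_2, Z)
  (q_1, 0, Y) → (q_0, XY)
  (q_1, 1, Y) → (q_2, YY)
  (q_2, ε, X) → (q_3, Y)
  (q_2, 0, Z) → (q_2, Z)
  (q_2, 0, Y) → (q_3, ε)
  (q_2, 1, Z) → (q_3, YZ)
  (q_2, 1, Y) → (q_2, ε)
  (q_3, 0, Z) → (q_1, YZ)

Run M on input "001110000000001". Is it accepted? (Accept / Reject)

(q_0, 001110000000001, Z) ⊢ (q_3, 01110000000001, Z) ⊢ (q_1, 1110000000001, YZ) ⊢ (q_2, 110000000001, YYZ) ⊢ (q_2, 10000000001, YZ) ⊢ (q_2, 0000000001, Z) ⊢ (q_2, 000000001, Z) ⊢ (q_2, 00000001, Z) ⊢ (q_2, 0000001, Z) ⊢ (q_2, 000001, Z) ⊢ (q_2, 00001, Z) ⊢ (q_2, 0001, Z) ⊢ (q_2, 001, Z) ⊢ (q_2, 01, Z) ⊢ (q_2, 1, Z) ⊢ (q_3, ε, YZ)
All input consumed; state q_3 ∈ F.

Accept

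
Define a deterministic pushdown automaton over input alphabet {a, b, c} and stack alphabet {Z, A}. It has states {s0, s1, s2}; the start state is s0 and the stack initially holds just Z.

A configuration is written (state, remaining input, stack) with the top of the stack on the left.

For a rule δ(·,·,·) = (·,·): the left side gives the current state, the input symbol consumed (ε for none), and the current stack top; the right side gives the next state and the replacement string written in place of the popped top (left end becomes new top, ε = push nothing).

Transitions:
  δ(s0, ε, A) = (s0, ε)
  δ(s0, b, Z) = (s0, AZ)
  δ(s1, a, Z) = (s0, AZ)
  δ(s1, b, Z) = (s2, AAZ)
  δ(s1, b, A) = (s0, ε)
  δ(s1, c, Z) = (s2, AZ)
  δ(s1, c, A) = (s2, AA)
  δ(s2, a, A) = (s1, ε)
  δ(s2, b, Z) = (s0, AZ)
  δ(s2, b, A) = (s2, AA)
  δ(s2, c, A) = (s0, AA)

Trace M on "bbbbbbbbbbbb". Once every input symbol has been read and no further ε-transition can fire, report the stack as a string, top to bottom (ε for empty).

(s0, bbbbbbbbbbbb, Z)
  read b, top Z: go to s0, push AZ → (s0, bbbbbbbbbbb, AZ)
  ε-move, top A: go to s0, push ε → (s0, bbbbbbbbbbb, Z)
  read b, top Z: go to s0, push AZ → (s0, bbbbbbbbbb, AZ)
  ε-move, top A: go to s0, push ε → (s0, bbbbbbbbbb, Z)
  read b, top Z: go to s0, push AZ → (s0, bbbbbbbbb, AZ)
  ε-move, top A: go to s0, push ε → (s0, bbbbbbbbb, Z)
  read b, top Z: go to s0, push AZ → (s0, bbbbbbbb, AZ)
  ε-move, top A: go to s0, push ε → (s0, bbbbbbbb, Z)
  read b, top Z: go to s0, push AZ → (s0, bbbbbbb, AZ)
  ε-move, top A: go to s0, push ε → (s0, bbbbbbb, Z)
  read b, top Z: go to s0, push AZ → (s0, bbbbbb, AZ)
  ε-move, top A: go to s0, push ε → (s0, bbbbbb, Z)
  read b, top Z: go to s0, push AZ → (s0, bbbbb, AZ)
  ε-move, top A: go to s0, push ε → (s0, bbbbb, Z)
  read b, top Z: go to s0, push AZ → (s0, bbbb, AZ)
  ε-move, top A: go to s0, push ε → (s0, bbbb, Z)
  read b, top Z: go to s0, push AZ → (s0, bbb, AZ)
  ε-move, top A: go to s0, push ε → (s0, bbb, Z)
  read b, top Z: go to s0, push AZ → (s0, bb, AZ)
  ε-move, top A: go to s0, push ε → (s0, bb, Z)
  read b, top Z: go to s0, push AZ → (s0, b, AZ)
  ε-move, top A: go to s0, push ε → (s0, b, Z)
  read b, top Z: go to s0, push AZ → (s0, ε, AZ)
  ε-move, top A: go to s0, push ε → (s0, ε, Z)
All input consumed in state s0 with stack Z.

Z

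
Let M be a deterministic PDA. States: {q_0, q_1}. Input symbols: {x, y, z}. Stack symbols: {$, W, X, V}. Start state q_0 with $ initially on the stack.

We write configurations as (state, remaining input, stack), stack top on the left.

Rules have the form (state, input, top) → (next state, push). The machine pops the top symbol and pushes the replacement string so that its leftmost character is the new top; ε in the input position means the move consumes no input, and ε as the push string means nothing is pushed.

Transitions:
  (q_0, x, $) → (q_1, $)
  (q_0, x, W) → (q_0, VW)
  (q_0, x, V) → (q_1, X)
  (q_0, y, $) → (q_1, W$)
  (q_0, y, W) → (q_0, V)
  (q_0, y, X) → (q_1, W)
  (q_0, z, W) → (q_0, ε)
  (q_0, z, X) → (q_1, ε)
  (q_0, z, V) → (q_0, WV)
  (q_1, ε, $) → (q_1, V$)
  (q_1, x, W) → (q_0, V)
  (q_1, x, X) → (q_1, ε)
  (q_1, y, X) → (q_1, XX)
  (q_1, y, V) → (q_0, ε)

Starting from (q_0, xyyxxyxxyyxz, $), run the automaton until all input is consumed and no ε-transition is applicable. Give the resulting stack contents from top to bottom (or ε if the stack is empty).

(q_0, xyyxxyxxyyxz, $)
  read x, top $: go to q_1, push $ → (q_1, yyxxyxxyyxz, $)
  ε-move, top $: go to q_1, push V$ → (q_1, yyxxyxxyyxz, V$)
  read y, top V: go to q_0, push ε → (q_0, yxxyxxyyxz, $)
  read y, top $: go to q_1, push W$ → (q_1, xxyxxyyxz, W$)
  read x, top W: go to q_0, push V → (q_0, xyxxyyxz, V$)
  read x, top V: go to q_1, push X → (q_1, yxxyyxz, X$)
  read y, top X: go to q_1, push XX → (q_1, xxyyxz, XX$)
  read x, top X: go to q_1, push ε → (q_1, xyyxz, X$)
  read x, top X: go to q_1, push ε → (q_1, yyxz, $)
  ε-move, top $: go to q_1, push V$ → (q_1, yyxz, V$)
  read y, top V: go to q_0, push ε → (q_0, yxz, $)
  read y, top $: go to q_1, push W$ → (q_1, xz, W$)
  read x, top W: go to q_0, push V → (q_0, z, V$)
  read z, top V: go to q_0, push WV → (q_0, ε, WV$)
All input consumed in state q_0 with stack WV$.

WV$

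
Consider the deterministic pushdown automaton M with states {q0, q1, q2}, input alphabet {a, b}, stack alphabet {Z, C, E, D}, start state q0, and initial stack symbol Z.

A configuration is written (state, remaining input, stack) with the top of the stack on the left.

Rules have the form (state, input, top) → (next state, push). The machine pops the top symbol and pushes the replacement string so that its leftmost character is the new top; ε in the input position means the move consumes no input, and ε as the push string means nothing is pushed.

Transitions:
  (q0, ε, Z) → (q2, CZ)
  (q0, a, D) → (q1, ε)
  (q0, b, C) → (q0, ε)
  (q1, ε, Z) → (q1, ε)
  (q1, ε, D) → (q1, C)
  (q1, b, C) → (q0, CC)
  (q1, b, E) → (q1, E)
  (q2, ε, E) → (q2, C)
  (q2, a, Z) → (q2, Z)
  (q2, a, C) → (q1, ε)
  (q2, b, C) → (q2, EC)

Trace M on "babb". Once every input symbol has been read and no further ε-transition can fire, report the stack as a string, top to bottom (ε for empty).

CZ

(q0, babb, Z)
  ε-move, top Z: go to q2, push CZ → (q2, babb, CZ)
  read b, top C: go to q2, push EC → (q2, abb, ECZ)
  ε-move, top E: go to q2, push C → (q2, abb, CCZ)
  read a, top C: go to q1, push ε → (q1, bb, CZ)
  read b, top C: go to q0, push CC → (q0, b, CCZ)
  read b, top C: go to q0, push ε → (q0, ε, CZ)
All input consumed in state q0 with stack CZ.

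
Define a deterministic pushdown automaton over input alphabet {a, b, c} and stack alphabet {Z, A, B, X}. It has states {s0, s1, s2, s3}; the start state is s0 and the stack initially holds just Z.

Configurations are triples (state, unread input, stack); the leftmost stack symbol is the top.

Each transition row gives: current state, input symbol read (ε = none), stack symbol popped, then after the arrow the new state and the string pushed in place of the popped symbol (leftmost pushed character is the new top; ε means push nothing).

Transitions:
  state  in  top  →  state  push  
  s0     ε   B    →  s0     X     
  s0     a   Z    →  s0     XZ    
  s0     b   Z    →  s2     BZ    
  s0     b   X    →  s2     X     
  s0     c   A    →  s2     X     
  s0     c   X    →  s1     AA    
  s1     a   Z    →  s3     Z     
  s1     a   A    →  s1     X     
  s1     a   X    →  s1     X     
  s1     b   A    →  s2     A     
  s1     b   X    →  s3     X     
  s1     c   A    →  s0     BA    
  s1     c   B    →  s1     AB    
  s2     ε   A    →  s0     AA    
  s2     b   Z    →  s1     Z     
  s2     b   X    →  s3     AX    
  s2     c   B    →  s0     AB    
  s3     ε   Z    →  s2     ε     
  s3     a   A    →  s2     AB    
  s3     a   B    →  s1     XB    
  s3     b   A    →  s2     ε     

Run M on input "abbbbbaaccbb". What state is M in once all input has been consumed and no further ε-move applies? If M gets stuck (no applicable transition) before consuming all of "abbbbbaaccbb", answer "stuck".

stuck

(s0, abbbbbaaccbb, Z)
  read a, top Z: go to s0, push XZ → (s0, bbbbbaaccbb, XZ)
  read b, top X: go to s2, push X → (s2, bbbbaaccbb, XZ)
  read b, top X: go to s3, push AX → (s3, bbbaaccbb, AXZ)
  read b, top A: go to s2, push ε → (s2, bbaaccbb, XZ)
  read b, top X: go to s3, push AX → (s3, baaccbb, AXZ)
  read b, top A: go to s2, push ε → (s2, aaccbb, XZ)
No transition for (s2, a, top X); M blocks with input aaccbb remaining.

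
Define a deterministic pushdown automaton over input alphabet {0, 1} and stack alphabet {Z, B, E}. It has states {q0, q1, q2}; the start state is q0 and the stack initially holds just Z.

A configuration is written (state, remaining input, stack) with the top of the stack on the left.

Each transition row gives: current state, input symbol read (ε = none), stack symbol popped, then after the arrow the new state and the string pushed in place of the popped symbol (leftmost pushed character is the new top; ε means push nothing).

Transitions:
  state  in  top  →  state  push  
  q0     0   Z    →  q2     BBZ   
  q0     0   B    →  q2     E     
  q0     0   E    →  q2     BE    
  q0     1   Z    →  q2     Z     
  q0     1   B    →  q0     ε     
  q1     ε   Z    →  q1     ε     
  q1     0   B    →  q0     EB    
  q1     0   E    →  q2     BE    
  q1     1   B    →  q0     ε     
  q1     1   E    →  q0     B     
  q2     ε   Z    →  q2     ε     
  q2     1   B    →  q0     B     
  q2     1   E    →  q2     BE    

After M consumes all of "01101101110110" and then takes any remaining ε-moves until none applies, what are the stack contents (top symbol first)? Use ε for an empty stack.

(q0, 01101101110110, Z)
  read 0, top Z: go to q2, push BBZ → (q2, 1101101110110, BBZ)
  read 1, top B: go to q0, push B → (q0, 101101110110, BBZ)
  read 1, top B: go to q0, push ε → (q0, 01101110110, BZ)
  read 0, top B: go to q2, push E → (q2, 1101110110, EZ)
  read 1, top E: go to q2, push BE → (q2, 101110110, BEZ)
  read 1, top B: go to q0, push B → (q0, 01110110, BEZ)
  read 0, top B: go to q2, push E → (q2, 1110110, EEZ)
  read 1, top E: go to q2, push BE → (q2, 110110, BEEZ)
  read 1, top B: go to q0, push B → (q0, 10110, BEEZ)
  read 1, top B: go to q0, push ε → (q0, 0110, EEZ)
  read 0, top E: go to q2, push BE → (q2, 110, BEEZ)
  read 1, top B: go to q0, push B → (q0, 10, BEEZ)
  read 1, top B: go to q0, push ε → (q0, 0, EEZ)
  read 0, top E: go to q2, push BE → (q2, ε, BEEZ)
All input consumed in state q2 with stack BEEZ.

BEEZ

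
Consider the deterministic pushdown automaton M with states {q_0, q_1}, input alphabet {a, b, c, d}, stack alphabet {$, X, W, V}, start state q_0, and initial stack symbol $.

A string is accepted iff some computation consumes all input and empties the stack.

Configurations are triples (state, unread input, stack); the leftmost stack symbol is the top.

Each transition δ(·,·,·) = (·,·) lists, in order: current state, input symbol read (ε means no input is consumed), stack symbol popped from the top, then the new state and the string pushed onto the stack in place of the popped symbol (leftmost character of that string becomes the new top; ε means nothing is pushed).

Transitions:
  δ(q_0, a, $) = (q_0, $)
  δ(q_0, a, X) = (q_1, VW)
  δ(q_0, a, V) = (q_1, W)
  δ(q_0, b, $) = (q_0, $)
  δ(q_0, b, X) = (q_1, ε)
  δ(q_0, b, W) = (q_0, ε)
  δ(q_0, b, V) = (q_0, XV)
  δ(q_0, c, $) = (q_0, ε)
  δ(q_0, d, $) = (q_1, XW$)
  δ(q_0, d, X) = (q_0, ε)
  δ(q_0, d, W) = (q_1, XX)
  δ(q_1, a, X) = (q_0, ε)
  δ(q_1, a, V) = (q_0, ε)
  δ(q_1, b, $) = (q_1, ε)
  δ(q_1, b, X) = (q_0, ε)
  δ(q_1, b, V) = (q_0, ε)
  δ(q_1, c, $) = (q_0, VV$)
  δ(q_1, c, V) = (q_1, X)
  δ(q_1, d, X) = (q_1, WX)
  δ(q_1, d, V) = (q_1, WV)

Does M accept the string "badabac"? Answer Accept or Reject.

(q_0, badabac, $) ⊢ (q_0, adabac, $) ⊢ (q_0, dabac, $) ⊢ (q_1, abac, XW$) ⊢ (q_0, bac, W$) ⊢ (q_0, ac, $) ⊢ (q_0, c, $) ⊢ (q_0, ε, ε)
All input consumed and the stack is empty.

Accept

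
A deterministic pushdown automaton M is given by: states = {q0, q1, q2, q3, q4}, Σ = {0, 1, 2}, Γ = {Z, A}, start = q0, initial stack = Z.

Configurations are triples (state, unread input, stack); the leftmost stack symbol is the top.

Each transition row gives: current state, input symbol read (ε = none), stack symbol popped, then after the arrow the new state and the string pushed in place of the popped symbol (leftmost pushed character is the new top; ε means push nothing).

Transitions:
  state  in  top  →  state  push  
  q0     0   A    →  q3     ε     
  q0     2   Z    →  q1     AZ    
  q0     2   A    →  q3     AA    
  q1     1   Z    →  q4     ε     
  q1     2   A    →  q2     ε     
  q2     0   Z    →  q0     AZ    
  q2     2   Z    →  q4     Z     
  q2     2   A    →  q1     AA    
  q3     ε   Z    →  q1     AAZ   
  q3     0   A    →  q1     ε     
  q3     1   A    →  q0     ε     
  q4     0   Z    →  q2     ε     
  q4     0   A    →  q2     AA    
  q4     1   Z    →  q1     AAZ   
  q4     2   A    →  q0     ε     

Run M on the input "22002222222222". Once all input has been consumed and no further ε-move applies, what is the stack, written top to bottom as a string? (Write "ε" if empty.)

(q0, 22002222222222, Z)
  read 2, top Z: go to q1, push AZ → (q1, 2002222222222, AZ)
  read 2, top A: go to q2, push ε → (q2, 002222222222, Z)
  read 0, top Z: go to q0, push AZ → (q0, 02222222222, AZ)
  read 0, top A: go to q3, push ε → (q3, 2222222222, Z)
  ε-move, top Z: go to q1, push AAZ → (q1, 2222222222, AAZ)
  read 2, top A: go to q2, push ε → (q2, 222222222, AZ)
  read 2, top A: go to q1, push AA → (q1, 22222222, AAZ)
  read 2, top A: go to q2, push ε → (q2, 2222222, AZ)
  read 2, top A: go to q1, push AA → (q1, 222222, AAZ)
  read 2, top A: go to q2, push ε → (q2, 22222, AZ)
  read 2, top A: go to q1, push AA → (q1, 2222, AAZ)
  read 2, top A: go to q2, push ε → (q2, 222, AZ)
  read 2, top A: go to q1, push AA → (q1, 22, AAZ)
  read 2, top A: go to q2, push ε → (q2, 2, AZ)
  read 2, top A: go to q1, push AA → (q1, ε, AAZ)
All input consumed in state q1 with stack AAZ.

AAZ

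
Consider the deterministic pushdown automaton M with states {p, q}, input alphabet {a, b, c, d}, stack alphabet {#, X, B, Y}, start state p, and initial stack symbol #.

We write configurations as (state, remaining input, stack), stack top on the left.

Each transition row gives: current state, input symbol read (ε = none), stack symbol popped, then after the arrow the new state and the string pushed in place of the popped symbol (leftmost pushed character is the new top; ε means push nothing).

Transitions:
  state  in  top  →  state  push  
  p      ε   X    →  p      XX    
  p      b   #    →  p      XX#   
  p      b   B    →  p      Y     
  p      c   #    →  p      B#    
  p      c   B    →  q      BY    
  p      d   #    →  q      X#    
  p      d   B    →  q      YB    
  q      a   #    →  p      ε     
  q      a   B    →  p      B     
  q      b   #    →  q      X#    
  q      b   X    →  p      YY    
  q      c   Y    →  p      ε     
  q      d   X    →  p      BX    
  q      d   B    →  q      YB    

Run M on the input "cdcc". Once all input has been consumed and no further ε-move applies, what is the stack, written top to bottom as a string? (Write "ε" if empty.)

(p, cdcc, #)
  read c, top #: go to p, push B# → (p, dcc, B#)
  read d, top B: go to q, push YB → (q, cc, YB#)
  read c, top Y: go to p, push ε → (p, c, B#)
  read c, top B: go to q, push BY → (q, ε, BY#)
All input consumed in state q with stack BY#.

BY#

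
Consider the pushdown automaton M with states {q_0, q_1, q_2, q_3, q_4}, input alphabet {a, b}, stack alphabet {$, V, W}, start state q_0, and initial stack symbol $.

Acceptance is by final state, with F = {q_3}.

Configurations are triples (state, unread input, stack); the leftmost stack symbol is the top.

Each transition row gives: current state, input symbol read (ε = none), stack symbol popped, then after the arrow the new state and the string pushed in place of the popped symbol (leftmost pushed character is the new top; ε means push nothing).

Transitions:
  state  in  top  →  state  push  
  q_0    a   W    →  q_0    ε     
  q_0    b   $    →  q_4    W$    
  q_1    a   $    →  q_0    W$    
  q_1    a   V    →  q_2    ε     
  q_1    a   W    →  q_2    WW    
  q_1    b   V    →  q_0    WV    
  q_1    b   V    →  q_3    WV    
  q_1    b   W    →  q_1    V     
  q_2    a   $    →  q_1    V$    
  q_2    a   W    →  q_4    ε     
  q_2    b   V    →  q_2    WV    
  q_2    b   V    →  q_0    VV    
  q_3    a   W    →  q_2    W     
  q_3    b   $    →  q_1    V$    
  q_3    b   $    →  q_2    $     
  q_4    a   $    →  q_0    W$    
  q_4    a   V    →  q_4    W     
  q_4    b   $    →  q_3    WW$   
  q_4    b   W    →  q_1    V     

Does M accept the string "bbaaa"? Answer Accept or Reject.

No computation consumes all input and reaches a final state.

Reject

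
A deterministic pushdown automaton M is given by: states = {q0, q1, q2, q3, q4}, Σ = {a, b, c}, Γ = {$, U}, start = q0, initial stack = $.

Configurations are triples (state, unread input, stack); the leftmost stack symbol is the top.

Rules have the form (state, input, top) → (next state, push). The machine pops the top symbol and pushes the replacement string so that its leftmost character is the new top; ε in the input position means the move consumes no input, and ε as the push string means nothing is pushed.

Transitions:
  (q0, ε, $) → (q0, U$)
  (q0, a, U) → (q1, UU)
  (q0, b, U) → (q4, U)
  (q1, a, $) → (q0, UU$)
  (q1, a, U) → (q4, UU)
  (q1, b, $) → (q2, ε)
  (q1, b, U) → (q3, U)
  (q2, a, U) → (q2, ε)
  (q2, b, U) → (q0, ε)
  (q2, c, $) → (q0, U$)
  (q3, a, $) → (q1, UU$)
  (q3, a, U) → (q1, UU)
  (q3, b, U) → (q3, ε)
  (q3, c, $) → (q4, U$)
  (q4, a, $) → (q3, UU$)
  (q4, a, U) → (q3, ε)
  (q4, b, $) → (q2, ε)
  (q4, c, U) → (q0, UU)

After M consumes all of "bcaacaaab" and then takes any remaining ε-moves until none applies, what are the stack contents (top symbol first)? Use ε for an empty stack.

UUUUU$

(q0, bcaacaaab, $)
  ε-move, top $: go to q0, push U$ → (q0, bcaacaaab, U$)
  read b, top U: go to q4, push U → (q4, caacaaab, U$)
  read c, top U: go to q0, push UU → (q0, aacaaab, UU$)
  read a, top U: go to q1, push UU → (q1, acaaab, UUU$)
  read a, top U: go to q4, push UU → (q4, caaab, UUUU$)
  read c, top U: go to q0, push UU → (q0, aaab, UUUUU$)
  read a, top U: go to q1, push UU → (q1, aab, UUUUUU$)
  read a, top U: go to q4, push UU → (q4, ab, UUUUUUU$)
  read a, top U: go to q3, push ε → (q3, b, UUUUUU$)
  read b, top U: go to q3, push ε → (q3, ε, UUUUU$)
All input consumed in state q3 with stack UUUUU$.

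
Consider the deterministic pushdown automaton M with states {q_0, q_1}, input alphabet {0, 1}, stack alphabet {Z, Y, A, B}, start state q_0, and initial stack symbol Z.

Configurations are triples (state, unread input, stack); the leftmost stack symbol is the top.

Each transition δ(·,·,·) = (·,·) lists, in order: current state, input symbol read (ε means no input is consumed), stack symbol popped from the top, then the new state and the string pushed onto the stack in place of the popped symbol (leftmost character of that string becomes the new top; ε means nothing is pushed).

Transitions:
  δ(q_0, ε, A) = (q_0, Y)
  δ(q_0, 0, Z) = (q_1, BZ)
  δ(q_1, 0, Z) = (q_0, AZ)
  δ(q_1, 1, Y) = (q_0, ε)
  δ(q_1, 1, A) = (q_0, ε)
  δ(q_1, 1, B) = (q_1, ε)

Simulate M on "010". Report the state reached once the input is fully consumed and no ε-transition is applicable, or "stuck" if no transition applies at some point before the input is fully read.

(q_0, 010, Z) ⊢ (q_1, 10, BZ) ⊢ (q_1, 0, Z) ⊢ (q_0, ε, AZ) ⊢ (q_0, ε, YZ)
All input consumed; M is in state q_0.

q_0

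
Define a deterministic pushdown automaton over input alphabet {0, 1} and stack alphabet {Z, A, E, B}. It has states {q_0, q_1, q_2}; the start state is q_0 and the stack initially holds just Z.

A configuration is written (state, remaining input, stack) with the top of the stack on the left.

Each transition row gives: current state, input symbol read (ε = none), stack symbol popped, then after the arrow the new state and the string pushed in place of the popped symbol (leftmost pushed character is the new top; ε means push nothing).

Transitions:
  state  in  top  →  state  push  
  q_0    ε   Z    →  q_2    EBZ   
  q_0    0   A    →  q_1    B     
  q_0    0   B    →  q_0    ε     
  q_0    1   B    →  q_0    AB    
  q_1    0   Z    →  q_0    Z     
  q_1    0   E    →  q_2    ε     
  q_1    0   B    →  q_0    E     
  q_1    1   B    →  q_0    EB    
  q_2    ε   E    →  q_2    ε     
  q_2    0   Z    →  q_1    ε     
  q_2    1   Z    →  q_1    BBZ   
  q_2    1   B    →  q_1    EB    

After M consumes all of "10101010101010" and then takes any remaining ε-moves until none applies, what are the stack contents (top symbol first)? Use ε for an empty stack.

(q_0, 10101010101010, Z)
  ε-move, top Z: go to q_2, push EBZ → (q_2, 10101010101010, EBZ)
  ε-move, top E: go to q_2, push ε → (q_2, 10101010101010, BZ)
  read 1, top B: go to q_1, push EB → (q_1, 0101010101010, EBZ)
  read 0, top E: go to q_2, push ε → (q_2, 101010101010, BZ)
  read 1, top B: go to q_1, push EB → (q_1, 01010101010, EBZ)
  read 0, top E: go to q_2, push ε → (q_2, 1010101010, BZ)
  read 1, top B: go to q_1, push EB → (q_1, 010101010, EBZ)
  read 0, top E: go to q_2, push ε → (q_2, 10101010, BZ)
  read 1, top B: go to q_1, push EB → (q_1, 0101010, EBZ)
  read 0, top E: go to q_2, push ε → (q_2, 101010, BZ)
  read 1, top B: go to q_1, push EB → (q_1, 01010, EBZ)
  read 0, top E: go to q_2, push ε → (q_2, 1010, BZ)
  read 1, top B: go to q_1, push EB → (q_1, 010, EBZ)
  read 0, top E: go to q_2, push ε → (q_2, 10, BZ)
  read 1, top B: go to q_1, push EB → (q_1, 0, EBZ)
  read 0, top E: go to q_2, push ε → (q_2, ε, BZ)
All input consumed in state q_2 with stack BZ.

BZ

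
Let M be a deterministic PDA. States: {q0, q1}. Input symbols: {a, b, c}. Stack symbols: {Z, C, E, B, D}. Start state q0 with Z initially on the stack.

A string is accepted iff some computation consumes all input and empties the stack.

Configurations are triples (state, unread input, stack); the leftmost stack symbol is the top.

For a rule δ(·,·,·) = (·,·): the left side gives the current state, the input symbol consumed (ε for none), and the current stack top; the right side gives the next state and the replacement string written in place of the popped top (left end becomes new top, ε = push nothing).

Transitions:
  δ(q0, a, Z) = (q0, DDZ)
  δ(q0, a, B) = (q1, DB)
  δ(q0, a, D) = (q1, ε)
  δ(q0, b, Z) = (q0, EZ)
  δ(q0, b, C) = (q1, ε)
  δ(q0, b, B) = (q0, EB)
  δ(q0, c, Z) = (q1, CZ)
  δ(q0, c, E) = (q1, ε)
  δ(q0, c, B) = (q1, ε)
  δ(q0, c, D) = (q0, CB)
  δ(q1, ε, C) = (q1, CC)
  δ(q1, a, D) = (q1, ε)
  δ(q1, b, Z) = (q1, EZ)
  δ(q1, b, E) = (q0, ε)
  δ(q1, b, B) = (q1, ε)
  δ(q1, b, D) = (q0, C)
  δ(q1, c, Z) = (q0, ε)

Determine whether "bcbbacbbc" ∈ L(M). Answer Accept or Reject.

Reject

(q0, bcbbacbbc, Z) ⊢ (q0, cbbacbbc, EZ) ⊢ (q1, bbacbbc, Z) ⊢ (q1, bacbbc, EZ) ⊢ (q0, acbbc, Z) ⊢ (q0, cbbc, DDZ) ⊢ (q0, bbc, CBDZ) ⊢ (q1, bc, BDZ) ⊢ (q1, c, DZ)
No transition applies at (q1, c, DZ); input not fully consumed.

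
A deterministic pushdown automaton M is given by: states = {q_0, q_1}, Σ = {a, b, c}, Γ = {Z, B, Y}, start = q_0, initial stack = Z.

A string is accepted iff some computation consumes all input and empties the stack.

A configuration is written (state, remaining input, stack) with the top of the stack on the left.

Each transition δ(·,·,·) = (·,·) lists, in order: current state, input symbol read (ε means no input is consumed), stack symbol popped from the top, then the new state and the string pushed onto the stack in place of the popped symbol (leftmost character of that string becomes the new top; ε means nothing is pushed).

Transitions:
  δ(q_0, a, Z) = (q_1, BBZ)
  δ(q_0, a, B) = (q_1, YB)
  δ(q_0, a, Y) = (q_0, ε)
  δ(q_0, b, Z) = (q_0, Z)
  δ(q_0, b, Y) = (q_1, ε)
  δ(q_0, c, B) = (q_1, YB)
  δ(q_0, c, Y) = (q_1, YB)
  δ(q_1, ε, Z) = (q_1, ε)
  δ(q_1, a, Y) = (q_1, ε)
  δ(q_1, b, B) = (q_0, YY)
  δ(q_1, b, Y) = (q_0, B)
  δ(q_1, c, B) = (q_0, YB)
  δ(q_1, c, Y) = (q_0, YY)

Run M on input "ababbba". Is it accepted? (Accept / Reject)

Accept

(q_0, ababbba, Z) ⊢ (q_1, babbba, BBZ) ⊢ (q_0, abbba, YYBZ) ⊢ (q_0, bbba, YBZ) ⊢ (q_1, bba, BZ) ⊢ (q_0, ba, YYZ) ⊢ (q_1, a, YZ) ⊢ (q_1, ε, Z) ⊢ (q_1, ε, ε)
All input consumed and the stack is empty.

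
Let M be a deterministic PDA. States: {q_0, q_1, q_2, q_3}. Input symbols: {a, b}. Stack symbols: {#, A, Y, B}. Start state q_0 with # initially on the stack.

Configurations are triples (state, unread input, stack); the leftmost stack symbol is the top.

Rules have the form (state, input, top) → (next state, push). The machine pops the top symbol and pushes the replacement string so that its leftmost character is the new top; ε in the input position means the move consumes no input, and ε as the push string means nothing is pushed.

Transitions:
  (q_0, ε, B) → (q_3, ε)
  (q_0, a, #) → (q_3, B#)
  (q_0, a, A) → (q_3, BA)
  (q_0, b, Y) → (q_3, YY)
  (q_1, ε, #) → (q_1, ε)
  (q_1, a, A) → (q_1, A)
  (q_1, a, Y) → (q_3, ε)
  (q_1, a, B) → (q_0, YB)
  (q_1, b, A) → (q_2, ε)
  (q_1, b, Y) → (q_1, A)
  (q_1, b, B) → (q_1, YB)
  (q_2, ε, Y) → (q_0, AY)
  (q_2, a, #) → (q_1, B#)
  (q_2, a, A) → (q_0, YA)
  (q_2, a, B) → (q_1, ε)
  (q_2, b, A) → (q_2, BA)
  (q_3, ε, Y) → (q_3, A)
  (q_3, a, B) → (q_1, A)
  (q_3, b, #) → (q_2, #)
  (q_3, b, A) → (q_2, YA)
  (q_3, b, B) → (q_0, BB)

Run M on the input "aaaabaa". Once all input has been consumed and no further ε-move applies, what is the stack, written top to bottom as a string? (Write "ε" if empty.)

(q_0, aaaabaa, #)
  read a, top #: go to q_3, push B# → (q_3, aaabaa, B#)
  read a, top B: go to q_1, push A → (q_1, aabaa, A#)
  read a, top A: go to q_1, push A → (q_1, abaa, A#)
  read a, top A: go to q_1, push A → (q_1, baa, A#)
  read b, top A: go to q_2, push ε → (q_2, aa, #)
  read a, top #: go to q_1, push B# → (q_1, a, B#)
  read a, top B: go to q_0, push YB → (q_0, ε, YB#)
All input consumed in state q_0 with stack YB#.

YB#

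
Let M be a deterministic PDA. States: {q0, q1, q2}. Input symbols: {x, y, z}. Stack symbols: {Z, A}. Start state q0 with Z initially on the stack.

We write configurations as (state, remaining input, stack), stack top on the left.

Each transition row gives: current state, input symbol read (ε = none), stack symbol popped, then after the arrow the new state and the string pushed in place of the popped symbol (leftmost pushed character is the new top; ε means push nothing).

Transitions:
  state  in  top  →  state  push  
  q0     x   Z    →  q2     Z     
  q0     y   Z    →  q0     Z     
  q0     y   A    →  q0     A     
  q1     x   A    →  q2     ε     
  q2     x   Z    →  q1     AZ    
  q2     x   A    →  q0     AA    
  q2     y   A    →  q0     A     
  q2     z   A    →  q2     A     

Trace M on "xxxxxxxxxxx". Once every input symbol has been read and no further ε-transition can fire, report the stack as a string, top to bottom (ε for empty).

(q0, xxxxxxxxxxx, Z)
  read x, top Z: go to q2, push Z → (q2, xxxxxxxxxx, Z)
  read x, top Z: go to q1, push AZ → (q1, xxxxxxxxx, AZ)
  read x, top A: go to q2, push ε → (q2, xxxxxxxx, Z)
  read x, top Z: go to q1, push AZ → (q1, xxxxxxx, AZ)
  read x, top A: go to q2, push ε → (q2, xxxxxx, Z)
  read x, top Z: go to q1, push AZ → (q1, xxxxx, AZ)
  read x, top A: go to q2, push ε → (q2, xxxx, Z)
  read x, top Z: go to q1, push AZ → (q1, xxx, AZ)
  read x, top A: go to q2, push ε → (q2, xx, Z)
  read x, top Z: go to q1, push AZ → (q1, x, AZ)
  read x, top A: go to q2, push ε → (q2, ε, Z)
All input consumed in state q2 with stack Z.

Z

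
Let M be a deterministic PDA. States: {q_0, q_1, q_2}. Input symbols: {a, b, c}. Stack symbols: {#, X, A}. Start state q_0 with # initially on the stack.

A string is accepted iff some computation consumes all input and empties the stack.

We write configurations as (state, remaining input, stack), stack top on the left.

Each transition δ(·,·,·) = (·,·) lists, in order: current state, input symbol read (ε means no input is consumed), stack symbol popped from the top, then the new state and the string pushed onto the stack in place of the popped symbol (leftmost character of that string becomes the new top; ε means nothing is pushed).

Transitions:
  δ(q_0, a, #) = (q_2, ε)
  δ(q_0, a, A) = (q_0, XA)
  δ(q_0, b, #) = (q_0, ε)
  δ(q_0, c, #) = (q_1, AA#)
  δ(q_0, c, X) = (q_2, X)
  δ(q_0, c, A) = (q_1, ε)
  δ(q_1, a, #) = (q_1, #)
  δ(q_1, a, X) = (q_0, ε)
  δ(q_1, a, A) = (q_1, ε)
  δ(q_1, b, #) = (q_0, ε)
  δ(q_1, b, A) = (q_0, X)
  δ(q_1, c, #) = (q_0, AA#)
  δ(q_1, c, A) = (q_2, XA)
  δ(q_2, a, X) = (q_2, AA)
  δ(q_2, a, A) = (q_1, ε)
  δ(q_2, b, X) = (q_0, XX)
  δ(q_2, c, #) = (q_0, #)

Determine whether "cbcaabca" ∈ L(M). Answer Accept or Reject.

(q_0, cbcaabca, #)
  read c, top #: go to q_1, push AA# → (q_1, bcaabca, AA#)
  read b, top A: go to q_0, push X → (q_0, caabca, XA#)
  read c, top X: go to q_2, push X → (q_2, aabca, XA#)
  read a, top X: go to q_2, push AA → (q_2, abca, AAA#)
  read a, top A: go to q_1, push ε → (q_1, bca, AA#)
  read b, top A: go to q_0, push X → (q_0, ca, XA#)
  read c, top X: go to q_2, push X → (q_2, a, XA#)
  read a, top X: go to q_2, push AA → (q_2, ε, AAA#)
All input consumed; stack is AAA#, not empty, and no further ε-move applies.

Reject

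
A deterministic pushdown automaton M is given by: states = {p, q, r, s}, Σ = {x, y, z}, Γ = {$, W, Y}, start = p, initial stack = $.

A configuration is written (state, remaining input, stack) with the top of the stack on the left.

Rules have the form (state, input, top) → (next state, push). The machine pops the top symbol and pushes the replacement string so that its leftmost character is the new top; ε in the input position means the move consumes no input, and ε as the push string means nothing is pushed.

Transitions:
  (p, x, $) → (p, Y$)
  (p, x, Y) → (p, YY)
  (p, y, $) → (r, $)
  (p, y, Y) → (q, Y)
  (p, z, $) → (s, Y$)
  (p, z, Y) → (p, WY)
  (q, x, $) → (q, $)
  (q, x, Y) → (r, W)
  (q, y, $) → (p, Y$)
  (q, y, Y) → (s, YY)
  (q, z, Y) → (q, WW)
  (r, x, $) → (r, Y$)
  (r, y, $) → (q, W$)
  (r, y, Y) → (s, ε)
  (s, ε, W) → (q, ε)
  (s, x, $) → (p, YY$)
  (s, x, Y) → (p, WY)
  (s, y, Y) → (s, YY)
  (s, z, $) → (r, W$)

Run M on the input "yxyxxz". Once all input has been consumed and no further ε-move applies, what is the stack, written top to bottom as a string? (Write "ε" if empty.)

(p, yxyxxz, $)
  read y, top $: go to r, push $ → (r, xyxxz, $)
  read x, top $: go to r, push Y$ → (r, yxxz, Y$)
  read y, top Y: go to s, push ε → (s, xxz, $)
  read x, top $: go to p, push YY$ → (p, xz, YY$)
  read x, top Y: go to p, push YY → (p, z, YYY$)
  read z, top Y: go to p, push WY → (p, ε, WYYY$)
All input consumed in state p with stack WYYY$.

WYYY$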